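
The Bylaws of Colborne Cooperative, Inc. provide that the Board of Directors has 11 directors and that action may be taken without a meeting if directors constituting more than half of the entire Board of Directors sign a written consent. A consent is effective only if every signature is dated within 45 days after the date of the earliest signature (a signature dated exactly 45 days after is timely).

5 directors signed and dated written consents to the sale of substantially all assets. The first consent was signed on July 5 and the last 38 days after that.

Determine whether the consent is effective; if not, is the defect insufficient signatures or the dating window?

Signatures required: more than half of 11 — a majority of 11 is 6, so 6 needed; 5 signed. Insufficient.
Dating window: the latest signature is 38 days after the earliest; the limit is 45 days. Within the window.

Not effective — insufficient signatures.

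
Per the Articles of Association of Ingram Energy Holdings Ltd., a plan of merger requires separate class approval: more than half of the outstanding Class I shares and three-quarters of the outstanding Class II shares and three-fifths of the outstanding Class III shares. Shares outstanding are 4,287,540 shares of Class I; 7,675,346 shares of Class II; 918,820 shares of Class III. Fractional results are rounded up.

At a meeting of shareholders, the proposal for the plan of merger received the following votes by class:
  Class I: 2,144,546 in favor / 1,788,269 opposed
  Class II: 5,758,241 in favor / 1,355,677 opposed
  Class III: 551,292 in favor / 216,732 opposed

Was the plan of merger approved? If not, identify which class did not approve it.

Class I: a majority of 4287540 is 2143771; 2,143,771 required, 2,144,546 in favor — approved.
Class II: 3/4 of 7675346 = 5756509.50, rounded up to 5756510; 5,756,510 required, 5,758,241 in favor — approved.
Class III: 3/5 of 918820 = 551292; 551,292 required, 551,292 in favor — approved.

Approved — every class gave the required vote.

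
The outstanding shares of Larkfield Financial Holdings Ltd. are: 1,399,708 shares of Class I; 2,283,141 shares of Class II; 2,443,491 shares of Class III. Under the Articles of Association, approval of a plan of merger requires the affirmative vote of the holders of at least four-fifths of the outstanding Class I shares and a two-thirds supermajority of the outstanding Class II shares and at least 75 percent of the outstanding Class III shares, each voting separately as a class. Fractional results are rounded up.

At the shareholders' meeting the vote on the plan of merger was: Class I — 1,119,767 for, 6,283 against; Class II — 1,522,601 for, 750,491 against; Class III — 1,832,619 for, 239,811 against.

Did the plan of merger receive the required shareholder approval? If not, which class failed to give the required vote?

Class I: 4/5 of 1399708 = 1119766.40, rounded up to 1119767; 1,119,767 required, 1,119,767 in favor — approved.
Class II: 2/3 of 2283141 = 1522094; 1,522,094 required, 1,522,601 in favor — approved.
Class III: 3/4 of 2443491 = 1832618.25, rounded up to 1832619; 1,832,619 required, 1,832,619 in favor — approved.

Approved — every class gave the required vote.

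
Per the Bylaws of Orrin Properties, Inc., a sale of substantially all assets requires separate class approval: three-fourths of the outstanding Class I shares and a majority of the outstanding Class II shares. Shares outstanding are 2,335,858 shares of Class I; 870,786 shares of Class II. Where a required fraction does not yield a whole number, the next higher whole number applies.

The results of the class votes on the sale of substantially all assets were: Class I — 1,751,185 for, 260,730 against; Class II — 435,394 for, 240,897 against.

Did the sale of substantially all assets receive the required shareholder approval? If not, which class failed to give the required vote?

Class I: 3/4 of 2335858 = 1751893.50, rounded up to 1751894; 1,751,894 required, 1,751,185 in favor — not approved.
Class II: a majority of 870786 is 435394; 435,394 required, 435,394 in favor — approved.

Not approved — the Class I shares did not give the required vote.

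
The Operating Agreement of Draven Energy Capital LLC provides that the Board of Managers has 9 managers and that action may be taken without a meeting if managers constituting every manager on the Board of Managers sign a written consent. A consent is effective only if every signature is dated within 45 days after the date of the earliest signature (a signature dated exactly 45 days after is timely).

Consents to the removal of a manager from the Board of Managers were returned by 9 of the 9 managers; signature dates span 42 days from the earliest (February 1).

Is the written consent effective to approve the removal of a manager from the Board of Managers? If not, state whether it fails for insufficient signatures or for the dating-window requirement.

Signatures required: every one of 9 — unanimous means all 9, so 9 needed; 9 signed. Sufficient.
Dating window: the latest signature is 42 days after the earliest; the limit is 45 days. Within the window.

Effective — both the signature and dating-window requirements are satisfied.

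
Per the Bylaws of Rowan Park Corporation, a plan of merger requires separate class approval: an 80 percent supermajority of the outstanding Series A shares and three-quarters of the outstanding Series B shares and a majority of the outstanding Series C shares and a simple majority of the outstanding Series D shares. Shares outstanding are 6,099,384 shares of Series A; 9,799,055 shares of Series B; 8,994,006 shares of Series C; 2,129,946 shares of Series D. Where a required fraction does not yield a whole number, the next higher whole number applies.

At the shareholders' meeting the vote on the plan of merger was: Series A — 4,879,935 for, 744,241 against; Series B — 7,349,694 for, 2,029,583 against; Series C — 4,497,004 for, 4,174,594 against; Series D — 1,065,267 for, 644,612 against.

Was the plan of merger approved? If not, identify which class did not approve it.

Series A: 4/5 of 6099384 = 4879507.20, rounded up to 4879508; 4,879,508 required, 4,879,935 in favor — approved.
Series B: 3/4 of 9799055 = 7349291.25, rounded up to 7349292; 7,349,292 required, 7,349,694 in favor — approved.
Series C: a majority of 8994006 is 4497004; 4,497,004 required, 4,497,004 in favor — approved.
Series D: a majority of 2129946 is 1064974; 1,064,974 required, 1,065,267 in favor — approved.

Approved — every class gave the required vote.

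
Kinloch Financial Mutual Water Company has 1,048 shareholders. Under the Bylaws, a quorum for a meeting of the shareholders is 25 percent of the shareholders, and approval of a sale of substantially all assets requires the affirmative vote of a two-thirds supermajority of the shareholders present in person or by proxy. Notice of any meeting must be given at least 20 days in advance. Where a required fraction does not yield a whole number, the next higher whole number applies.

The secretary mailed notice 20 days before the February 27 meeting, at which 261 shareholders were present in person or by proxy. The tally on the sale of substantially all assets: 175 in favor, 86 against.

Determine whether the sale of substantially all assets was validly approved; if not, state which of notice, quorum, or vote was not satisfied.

Notice: 20 days given; 20 required. Satisfied.
Quorum: 25% of 1,048 = 262; 261 present. Not satisfied.
Vote: requires two-thirds of those present (261); 2/3 of 261 = 174, so 174 needed; 175 in favor. Satisfied.

Invalid — quorum requirement not satisfied.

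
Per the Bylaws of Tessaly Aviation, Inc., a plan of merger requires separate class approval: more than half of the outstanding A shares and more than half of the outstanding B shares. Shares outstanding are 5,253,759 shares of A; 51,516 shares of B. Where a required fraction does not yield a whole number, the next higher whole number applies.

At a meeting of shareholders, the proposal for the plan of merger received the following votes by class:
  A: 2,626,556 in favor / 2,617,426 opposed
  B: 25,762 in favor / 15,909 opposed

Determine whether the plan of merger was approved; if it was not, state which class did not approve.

A: a majority of 5253759 is 2626880; 2,626,880 required, 2,626,556 in favor — not approved.
B: a majority of 51516 is 25759; 25,759 required, 25,762 in favor — approved.

Not approved — the A shares did not give the required vote.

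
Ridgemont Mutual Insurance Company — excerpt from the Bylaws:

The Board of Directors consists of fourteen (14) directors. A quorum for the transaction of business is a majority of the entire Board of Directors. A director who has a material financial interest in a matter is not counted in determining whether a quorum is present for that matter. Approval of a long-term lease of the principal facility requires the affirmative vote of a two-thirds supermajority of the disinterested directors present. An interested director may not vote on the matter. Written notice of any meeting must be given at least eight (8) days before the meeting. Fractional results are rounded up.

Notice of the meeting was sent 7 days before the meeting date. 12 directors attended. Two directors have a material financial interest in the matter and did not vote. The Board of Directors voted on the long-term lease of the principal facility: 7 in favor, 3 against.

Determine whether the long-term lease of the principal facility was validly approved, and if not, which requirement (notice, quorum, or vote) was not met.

Invalid — notice requirement not satisfied.

Notice: 7 days given; 8 required (7 < 8). Not satisfied.
Quorum: 12 present, but the 2 interested directors do not count, leaving 10. Quorum is 8. Satisfied.
Vote: the long-term lease of the principal facility requires two-thirds of the disinterested directors present (12 − 2 = 10). 2/3 of 10 = 6.67, rounded up to 7, so 7 affirmative votes are needed; 7 voted in favor. Satisfied.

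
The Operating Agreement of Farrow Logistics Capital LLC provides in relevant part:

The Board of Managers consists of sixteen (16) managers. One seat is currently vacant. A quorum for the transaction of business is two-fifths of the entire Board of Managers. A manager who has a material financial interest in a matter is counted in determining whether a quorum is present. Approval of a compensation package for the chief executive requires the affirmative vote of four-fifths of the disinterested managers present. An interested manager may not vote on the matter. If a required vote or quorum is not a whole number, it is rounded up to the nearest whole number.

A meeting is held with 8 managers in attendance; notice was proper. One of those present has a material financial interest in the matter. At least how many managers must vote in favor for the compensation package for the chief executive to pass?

The compensation package for the chief executive requires four-fifths of the disinterested managers present (8 − 1 = 7).
4/5 of 7 = 5.60, rounded up to 6.

6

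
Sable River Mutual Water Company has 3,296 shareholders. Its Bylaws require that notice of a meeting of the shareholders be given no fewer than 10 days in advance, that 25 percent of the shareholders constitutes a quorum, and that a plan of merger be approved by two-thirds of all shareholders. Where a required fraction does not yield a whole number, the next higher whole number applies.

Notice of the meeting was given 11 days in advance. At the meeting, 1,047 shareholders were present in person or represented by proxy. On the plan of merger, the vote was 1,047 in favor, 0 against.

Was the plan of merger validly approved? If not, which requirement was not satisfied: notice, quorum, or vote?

Notice: 11 days given; 10 required. Satisfied.
Quorum: 25% of 3,296 = 824; 1,047 present. Satisfied.
Vote: requires two-thirds of all shareholders (3,296); 2/3 of 3296 = 2197.33, rounded up to 2198, so 2,198 needed; 1,047 in favor. Not satisfied.

Invalid — vote requirement not satisfied.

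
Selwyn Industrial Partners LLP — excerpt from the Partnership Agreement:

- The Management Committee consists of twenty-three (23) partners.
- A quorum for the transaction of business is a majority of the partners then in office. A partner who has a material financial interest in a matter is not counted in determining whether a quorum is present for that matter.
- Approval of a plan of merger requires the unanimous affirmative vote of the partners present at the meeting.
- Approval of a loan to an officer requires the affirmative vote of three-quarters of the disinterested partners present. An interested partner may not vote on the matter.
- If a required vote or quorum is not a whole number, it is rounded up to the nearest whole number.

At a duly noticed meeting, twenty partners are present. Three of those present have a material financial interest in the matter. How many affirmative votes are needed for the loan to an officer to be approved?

13

The loan to an officer requires three-fourths of the disinterested partners present (20 − 3 = 17).
3/4 of 17 = 12.75, rounded up to 13.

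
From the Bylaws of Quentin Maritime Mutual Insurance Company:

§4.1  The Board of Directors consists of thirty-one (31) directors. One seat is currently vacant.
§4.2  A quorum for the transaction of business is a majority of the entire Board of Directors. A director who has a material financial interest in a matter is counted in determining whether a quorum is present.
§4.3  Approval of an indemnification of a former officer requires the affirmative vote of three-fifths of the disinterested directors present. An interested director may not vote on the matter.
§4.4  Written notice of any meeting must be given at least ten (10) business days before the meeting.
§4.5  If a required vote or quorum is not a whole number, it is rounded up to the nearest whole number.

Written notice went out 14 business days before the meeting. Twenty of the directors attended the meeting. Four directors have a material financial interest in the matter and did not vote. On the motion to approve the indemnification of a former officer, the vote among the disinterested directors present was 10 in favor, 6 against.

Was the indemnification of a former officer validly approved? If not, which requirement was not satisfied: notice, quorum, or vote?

Notice: 14 business days given; 10 required (14 ≥ 10). Satisfied.
Quorum: 20 present (interested directors count toward quorum); quorum is 16. Satisfied.
Vote: the indemnification of a former officer requires three-fifths of the disinterested directors present (20 − 4 = 16). 3/5 of 16 = 9.60, rounded up to 10, so 10 affirmative votes are needed; 10 voted in favor. Satisfied.

Valid — all requirements satisfied.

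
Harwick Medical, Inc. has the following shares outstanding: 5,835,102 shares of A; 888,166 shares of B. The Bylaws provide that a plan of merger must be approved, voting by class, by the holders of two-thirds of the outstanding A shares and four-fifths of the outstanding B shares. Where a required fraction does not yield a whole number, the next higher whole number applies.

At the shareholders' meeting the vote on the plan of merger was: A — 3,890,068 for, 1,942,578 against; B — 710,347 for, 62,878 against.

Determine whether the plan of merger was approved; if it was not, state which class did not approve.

A: 2/3 of 5835102 = 3890068; 3,890,068 required, 3,890,068 in favor — approved.
B: 4/5 of 888166 = 710532.80, rounded up to 710533; 710,533 required, 710,347 in favor — not approved.

Not approved — the B shares did not give the required vote.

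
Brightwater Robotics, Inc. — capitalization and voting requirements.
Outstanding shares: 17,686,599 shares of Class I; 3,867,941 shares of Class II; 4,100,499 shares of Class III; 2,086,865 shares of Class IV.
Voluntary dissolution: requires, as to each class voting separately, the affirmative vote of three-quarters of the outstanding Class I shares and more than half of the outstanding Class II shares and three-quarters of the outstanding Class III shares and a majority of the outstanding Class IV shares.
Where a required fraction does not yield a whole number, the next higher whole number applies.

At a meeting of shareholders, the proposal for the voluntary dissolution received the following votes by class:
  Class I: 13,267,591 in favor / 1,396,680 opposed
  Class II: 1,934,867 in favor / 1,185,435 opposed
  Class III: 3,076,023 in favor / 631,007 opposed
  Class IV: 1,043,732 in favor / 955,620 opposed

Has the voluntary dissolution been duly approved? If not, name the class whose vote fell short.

Approved — every class gave the required vote.

Class I: 3/4 of 17686599 = 13264949.25, rounded up to 13264950; 13,264,950 required, 13,267,591 in favor — approved.
Class II: a majority of 3867941 is 1933971; 1,933,971 required, 1,934,867 in favor — approved.
Class III: 3/4 of 4100499 = 3075374.25, rounded up to 3075375; 3,075,375 required, 3,076,023 in favor — approved.
Class IV: a majority of 2086865 is 1043433; 1,043,433 required, 1,043,732 in favor — approved.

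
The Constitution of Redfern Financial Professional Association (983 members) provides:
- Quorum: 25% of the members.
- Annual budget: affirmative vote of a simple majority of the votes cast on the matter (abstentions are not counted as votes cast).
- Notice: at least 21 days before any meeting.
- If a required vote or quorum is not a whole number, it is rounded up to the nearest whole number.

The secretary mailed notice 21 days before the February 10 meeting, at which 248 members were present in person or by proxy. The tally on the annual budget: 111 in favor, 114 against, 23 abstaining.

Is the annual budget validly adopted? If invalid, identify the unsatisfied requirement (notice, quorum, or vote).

Invalid — vote requirement not satisfied.

Notice: 21 days given; 21 required. Satisfied.
Quorum: 25% of 983 = 245.75, rounded up to 246; 248 present. Satisfied.
Vote: requires a majority of the votes cast (248 − 23 abstaining = 225); a majority of 225 is 113, so 113 needed; 111 in favor. Not satisfied.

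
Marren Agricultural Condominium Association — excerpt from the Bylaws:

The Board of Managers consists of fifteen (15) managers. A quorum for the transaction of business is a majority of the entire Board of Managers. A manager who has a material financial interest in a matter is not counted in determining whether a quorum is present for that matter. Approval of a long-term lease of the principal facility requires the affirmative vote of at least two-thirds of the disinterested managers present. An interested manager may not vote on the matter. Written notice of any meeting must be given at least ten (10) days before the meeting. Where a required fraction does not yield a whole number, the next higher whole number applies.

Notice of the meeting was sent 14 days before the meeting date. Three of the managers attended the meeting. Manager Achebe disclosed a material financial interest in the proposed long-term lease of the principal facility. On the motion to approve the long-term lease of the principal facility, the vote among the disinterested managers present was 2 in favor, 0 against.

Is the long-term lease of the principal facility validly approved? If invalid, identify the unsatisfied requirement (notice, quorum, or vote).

Invalid — quorum requirement not satisfied.

Notice: 14 days given; 10 required (14 ≥ 10). Satisfied.
Quorum: 3 present, but the 1 interested manager does not count, leaving 2. Quorum is 8. Not satisfied.
Vote: the long-term lease of the principal facility requires two-thirds of the disinterested managers present (3 − 1 = 2). 2/3 of 2 = 1.33, rounded up to 2, so 2 affirmative votes are needed; 2 voted in favor. Satisfied. (Moot — without a quorum no business can be validly transacted.)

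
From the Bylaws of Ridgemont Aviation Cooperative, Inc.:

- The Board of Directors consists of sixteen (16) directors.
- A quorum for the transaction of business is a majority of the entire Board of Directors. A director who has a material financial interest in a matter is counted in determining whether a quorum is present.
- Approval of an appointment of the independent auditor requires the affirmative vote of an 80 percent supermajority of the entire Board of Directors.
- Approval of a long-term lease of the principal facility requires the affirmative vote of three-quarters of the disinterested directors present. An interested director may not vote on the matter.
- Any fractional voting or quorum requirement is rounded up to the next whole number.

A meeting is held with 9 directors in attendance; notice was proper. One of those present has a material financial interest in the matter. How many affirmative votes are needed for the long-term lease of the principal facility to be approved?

6

The long-term lease of the principal facility requires three-fourths of the disinterested directors present (9 − 1 = 8).
3/4 of 8 = 6.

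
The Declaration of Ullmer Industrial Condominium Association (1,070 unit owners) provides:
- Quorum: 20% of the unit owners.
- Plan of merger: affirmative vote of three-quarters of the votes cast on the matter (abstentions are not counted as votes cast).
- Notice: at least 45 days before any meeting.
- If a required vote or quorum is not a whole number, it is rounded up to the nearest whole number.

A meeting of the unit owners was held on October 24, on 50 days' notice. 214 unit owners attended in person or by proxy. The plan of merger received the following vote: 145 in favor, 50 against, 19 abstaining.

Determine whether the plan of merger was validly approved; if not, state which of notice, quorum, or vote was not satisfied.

Invalid — vote requirement not satisfied.

Notice: 50 days given; 45 required. Satisfied.
Quorum: 20% of 1,070 = 214; 214 present. Satisfied.
Vote: requires three-fourths of the votes cast (214 − 19 abstaining = 195); 3/4 of 195 = 146.25, rounded up to 147, so 147 needed; 145 in favor. Not satisfied.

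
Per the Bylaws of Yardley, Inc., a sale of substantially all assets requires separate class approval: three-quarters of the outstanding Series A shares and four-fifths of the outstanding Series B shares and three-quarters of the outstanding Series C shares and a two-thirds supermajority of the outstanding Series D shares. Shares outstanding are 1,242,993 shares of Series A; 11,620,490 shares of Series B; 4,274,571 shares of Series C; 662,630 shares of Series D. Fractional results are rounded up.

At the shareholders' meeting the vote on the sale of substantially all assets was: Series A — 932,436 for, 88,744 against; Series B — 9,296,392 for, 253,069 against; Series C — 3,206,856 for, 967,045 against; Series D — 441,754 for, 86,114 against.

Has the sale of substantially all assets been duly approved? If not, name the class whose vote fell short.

Approved — every class gave the required vote.

Series A: 3/4 of 1242993 = 932244.75, rounded up to 932245; 932,245 required, 932,436 in favor — approved.
Series B: 4/5 of 11620490 = 9296392; 9,296,392 required, 9,296,392 in favor — approved.
Series C: 3/4 of 4274571 = 3205928.25, rounded up to 3205929; 3,205,929 required, 3,206,856 in favor — approved.
Series D: 2/3 of 662630 = 441753.33, rounded up to 441754; 441,754 required, 441,754 in favor — approved.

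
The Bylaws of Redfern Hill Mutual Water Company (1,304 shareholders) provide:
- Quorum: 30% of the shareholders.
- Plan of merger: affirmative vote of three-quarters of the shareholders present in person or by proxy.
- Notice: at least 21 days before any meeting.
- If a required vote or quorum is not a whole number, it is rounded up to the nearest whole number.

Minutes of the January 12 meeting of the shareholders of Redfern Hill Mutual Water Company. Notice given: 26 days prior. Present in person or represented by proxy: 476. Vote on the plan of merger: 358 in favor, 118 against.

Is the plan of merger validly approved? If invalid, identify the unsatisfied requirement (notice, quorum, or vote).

Notice: 26 days given; 21 required. Satisfied.
Quorum: 30% of 1,304 = 391.20, rounded up to 392; 476 present. Satisfied.
Vote: requires three-fourths of those present (476); 3/4 of 476 = 357, so 357 needed; 358 in favor. Satisfied.

Valid — all requirements satisfied.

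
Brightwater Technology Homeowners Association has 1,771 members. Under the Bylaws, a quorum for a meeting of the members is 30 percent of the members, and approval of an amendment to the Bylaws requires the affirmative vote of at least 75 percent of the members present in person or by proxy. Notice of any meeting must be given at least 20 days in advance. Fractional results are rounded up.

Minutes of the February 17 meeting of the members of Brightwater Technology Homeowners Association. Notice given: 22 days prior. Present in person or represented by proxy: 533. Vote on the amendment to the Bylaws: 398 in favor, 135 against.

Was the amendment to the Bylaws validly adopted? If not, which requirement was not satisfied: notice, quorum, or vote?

Notice: 22 days given; 20 required. Satisfied.
Quorum: 30% of 1,771 = 531.30, rounded up to 532; 533 present. Satisfied.
Vote: requires three-fourths of those present (533); 3/4 of 533 = 399.75, rounded up to 400, so 400 needed; 398 in favor. Not satisfied.

Invalid — vote requirement not satisfied.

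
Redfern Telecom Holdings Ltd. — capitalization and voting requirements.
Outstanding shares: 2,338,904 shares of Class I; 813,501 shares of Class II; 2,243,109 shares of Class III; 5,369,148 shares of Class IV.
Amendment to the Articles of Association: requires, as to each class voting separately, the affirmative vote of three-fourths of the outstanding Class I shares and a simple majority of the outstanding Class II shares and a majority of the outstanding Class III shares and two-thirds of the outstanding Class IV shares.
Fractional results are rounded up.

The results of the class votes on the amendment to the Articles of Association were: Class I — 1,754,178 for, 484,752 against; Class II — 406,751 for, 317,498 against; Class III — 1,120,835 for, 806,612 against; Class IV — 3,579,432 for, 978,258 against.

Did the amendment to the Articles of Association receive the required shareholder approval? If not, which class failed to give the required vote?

Not approved — the Class III shares did not give the required vote.

Class I: 3/4 of 2338904 = 1754178; 1,754,178 required, 1,754,178 in favor — approved.
Class II: a majority of 813501 is 406751; 406,751 required, 406,751 in favor — approved.
Class III: a majority of 2243109 is 1121555; 1,121,555 required, 1,120,835 in favor — not approved.
Class IV: 2/3 of 5369148 = 3579432; 3,579,432 required, 3,579,432 in favor — approved.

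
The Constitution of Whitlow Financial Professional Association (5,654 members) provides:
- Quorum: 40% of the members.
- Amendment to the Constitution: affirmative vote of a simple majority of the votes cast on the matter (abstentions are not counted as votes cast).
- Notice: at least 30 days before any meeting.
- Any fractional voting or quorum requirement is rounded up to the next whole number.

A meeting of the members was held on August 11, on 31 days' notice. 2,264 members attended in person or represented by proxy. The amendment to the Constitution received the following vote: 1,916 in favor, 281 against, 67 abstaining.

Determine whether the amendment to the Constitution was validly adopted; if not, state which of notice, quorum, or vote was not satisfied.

Notice: 31 days given; 30 required. Satisfied.
Quorum: 40% of 5,654 = 2,261.60, rounded up to 2,262; 2,264 present. Satisfied.
Vote: requires a majority of the votes cast (2,264 − 67 abstaining = 2,197); a majority of 2197 is 1099, so 1,099 needed; 1,916 in favor. Satisfied.

Valid — all requirements satisfied.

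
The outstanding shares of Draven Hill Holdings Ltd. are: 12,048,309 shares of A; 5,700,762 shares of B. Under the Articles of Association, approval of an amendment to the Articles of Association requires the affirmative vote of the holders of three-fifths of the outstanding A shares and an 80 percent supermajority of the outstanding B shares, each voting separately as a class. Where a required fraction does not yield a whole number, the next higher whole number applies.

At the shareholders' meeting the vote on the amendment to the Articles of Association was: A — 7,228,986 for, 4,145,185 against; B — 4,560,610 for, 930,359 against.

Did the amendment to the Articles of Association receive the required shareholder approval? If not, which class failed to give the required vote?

Approved — every class gave the required vote.

A: 3/5 of 12048309 = 7228985.40, rounded up to 7228986; 7,228,986 required, 7,228,986 in favor — approved.
B: 4/5 of 5700762 = 4560609.60, rounded up to 4560610; 4,560,610 required, 4,560,610 in favor — approved.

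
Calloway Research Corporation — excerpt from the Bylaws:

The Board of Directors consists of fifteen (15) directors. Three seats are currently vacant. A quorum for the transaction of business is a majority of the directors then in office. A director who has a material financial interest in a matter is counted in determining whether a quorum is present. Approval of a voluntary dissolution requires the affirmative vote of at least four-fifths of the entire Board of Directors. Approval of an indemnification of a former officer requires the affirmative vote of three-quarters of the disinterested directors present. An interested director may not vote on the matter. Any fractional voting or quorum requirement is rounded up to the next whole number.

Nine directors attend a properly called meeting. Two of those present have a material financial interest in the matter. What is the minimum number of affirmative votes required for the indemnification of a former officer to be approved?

The indemnification of a former officer requires three-fourths of the disinterested directors present (9 − 2 = 7).
3/4 of 7 = 5.25, rounded up to 6.

6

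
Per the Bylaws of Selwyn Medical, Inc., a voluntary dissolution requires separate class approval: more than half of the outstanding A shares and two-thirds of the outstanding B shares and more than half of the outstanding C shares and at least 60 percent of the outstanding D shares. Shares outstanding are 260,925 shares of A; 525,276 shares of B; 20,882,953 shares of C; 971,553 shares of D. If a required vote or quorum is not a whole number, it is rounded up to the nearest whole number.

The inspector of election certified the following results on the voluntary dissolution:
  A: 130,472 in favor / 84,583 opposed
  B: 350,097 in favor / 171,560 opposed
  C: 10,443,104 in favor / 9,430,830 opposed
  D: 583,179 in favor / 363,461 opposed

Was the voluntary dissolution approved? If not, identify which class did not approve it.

Not approved — the B shares did not give the required vote.

A: a majority of 260925 is 130463; 130,463 required, 130,472 in favor — approved.
B: 2/3 of 525276 = 350184; 350,184 required, 350,097 in favor — not approved.
C: a majority of 20882953 is 10441477; 10,441,477 required, 10,443,104 in favor — approved.
D: 3/5 of 971553 = 582931.80, rounded up to 582932; 582,932 required, 583,179 in favor — approved.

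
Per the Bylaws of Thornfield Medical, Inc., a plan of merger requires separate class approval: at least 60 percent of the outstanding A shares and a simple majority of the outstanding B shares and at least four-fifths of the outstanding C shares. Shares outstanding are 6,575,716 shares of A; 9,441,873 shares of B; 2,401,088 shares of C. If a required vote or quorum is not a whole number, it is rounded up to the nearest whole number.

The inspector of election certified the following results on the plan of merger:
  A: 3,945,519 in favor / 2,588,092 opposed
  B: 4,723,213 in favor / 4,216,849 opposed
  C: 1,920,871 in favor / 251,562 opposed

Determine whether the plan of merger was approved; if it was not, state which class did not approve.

A: 3/5 of 6575716 = 3945429.60, rounded up to 3945430; 3,945,430 required, 3,945,519 in favor — approved.
B: a majority of 9441873 is 4720937; 4,720,937 required, 4,723,213 in favor — approved.
C: 4/5 of 2401088 = 1920870.40, rounded up to 1920871; 1,920,871 required, 1,920,871 in favor — approved.

Approved — every class gave the required vote.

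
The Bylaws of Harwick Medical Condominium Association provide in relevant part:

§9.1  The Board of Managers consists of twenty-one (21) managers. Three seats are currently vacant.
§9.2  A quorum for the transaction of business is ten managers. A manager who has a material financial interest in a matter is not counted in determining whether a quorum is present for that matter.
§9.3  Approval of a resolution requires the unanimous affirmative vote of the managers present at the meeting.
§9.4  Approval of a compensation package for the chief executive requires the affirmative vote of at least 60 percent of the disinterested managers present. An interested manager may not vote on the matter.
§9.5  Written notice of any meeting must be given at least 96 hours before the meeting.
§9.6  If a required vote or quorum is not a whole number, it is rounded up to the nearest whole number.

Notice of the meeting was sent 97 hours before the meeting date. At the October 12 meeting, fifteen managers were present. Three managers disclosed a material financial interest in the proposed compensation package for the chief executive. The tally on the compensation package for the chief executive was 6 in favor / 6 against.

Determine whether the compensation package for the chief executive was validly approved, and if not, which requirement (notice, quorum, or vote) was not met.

Invalid — vote requirement not satisfied.

Notice: 97 hours given; 96 required (97 ≥ 96). Satisfied.
Quorum: 15 present, but the 3 interested managers do not count, leaving 12. Quorum is 10. Satisfied.
Vote: the compensation package for the chief executive requires three-fifths of the disinterested managers present (15 − 3 = 12). 3/5 of 12 = 7.20, rounded up to 8, so 8 affirmative votes are needed; 6 voted in favor. Not satisfied.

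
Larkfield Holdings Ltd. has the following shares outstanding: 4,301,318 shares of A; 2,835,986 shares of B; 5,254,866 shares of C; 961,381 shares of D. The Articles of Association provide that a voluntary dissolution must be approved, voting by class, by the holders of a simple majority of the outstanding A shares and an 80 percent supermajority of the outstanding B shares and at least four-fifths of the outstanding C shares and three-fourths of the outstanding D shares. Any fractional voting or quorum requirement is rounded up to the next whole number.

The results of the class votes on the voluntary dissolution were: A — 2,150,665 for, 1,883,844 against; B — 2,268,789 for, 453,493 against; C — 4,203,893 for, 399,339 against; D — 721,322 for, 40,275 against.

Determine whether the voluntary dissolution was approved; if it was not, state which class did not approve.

Approved — every class gave the required vote.

A: a majority of 4301318 is 2150660; 2,150,660 required, 2,150,665 in favor — approved.
B: 4/5 of 2835986 = 2268788.80, rounded up to 2268789; 2,268,789 required, 2,268,789 in favor — approved.
C: 4/5 of 5254866 = 4203892.80, rounded up to 4203893; 4,203,893 required, 4,203,893 in favor — approved.
D: 3/4 of 961381 = 721035.75, rounded up to 721036; 721,036 required, 721,322 in favor — approved.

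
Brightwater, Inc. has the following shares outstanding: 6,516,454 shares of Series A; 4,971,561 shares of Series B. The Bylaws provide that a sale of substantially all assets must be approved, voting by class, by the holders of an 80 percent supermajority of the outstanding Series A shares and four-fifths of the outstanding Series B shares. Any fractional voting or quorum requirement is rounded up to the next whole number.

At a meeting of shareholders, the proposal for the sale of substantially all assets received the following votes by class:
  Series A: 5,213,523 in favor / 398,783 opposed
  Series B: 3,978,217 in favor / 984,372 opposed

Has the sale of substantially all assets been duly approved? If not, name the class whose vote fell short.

Approved — every class gave the required vote.

Series A: 4/5 of 6516454 = 5213163.20, rounded up to 5213164; 5,213,164 required, 5,213,523 in favor — approved.
Series B: 4/5 of 4971561 = 3977248.80, rounded up to 3977249; 3,977,249 required, 3,978,217 in favor — approved.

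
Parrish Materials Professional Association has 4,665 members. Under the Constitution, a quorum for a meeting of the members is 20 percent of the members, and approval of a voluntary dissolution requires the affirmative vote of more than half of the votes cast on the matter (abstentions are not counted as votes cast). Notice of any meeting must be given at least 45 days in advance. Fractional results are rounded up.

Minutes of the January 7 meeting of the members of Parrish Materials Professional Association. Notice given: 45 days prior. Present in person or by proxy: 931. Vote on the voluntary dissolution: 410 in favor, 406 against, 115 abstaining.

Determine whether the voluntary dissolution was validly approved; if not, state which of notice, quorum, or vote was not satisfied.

Invalid — quorum requirement not satisfied.

Notice: 45 days given; 45 required. Satisfied.
Quorum: 20% of 4,665 = 933; 931 present. Not satisfied.
Vote: requires a majority of the votes cast (931 − 115 abstaining = 816); a majority of 816 is 409, so 409 needed; 410 in favor. Satisfied.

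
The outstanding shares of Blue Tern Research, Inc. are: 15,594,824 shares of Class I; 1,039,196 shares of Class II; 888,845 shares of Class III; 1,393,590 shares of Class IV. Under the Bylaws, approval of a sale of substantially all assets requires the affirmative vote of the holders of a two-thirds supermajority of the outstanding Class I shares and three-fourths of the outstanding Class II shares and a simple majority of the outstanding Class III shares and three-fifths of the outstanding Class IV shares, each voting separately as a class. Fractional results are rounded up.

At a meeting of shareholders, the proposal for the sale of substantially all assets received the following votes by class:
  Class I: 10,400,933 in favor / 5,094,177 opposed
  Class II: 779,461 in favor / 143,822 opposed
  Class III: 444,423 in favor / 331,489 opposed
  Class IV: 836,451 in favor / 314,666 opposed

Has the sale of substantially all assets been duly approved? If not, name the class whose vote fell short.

Approved — every class gave the required vote.

Class I: 2/3 of 15594824 = 10396549.33, rounded up to 10396550; 10,396,550 required, 10,400,933 in favor — approved.
Class II: 3/4 of 1039196 = 779397; 779,397 required, 779,461 in favor — approved.
Class III: a majority of 888845 is 444423; 444,423 required, 444,423 in favor — approved.
Class IV: 3/5 of 1393590 = 836154; 836,154 required, 836,451 in favor — approved.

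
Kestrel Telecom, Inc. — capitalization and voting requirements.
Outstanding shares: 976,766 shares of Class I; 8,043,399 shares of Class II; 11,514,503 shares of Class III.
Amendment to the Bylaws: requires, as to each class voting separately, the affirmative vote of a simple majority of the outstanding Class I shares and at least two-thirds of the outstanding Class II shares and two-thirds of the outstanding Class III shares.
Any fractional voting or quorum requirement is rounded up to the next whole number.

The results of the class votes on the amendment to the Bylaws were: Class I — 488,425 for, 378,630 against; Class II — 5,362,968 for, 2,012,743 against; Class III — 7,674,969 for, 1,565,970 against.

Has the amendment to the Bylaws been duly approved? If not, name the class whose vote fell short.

Class I: a majority of 976766 is 488384; 488,384 required, 488,425 in favor — approved.
Class II: 2/3 of 8043399 = 5362266; 5,362,266 required, 5,362,968 in favor — approved.
Class III: 2/3 of 11514503 = 7676335.33, rounded up to 7676336; 7,676,336 required, 7,674,969 in favor — not approved.

Not approved — the Class III shares did not give the required vote.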